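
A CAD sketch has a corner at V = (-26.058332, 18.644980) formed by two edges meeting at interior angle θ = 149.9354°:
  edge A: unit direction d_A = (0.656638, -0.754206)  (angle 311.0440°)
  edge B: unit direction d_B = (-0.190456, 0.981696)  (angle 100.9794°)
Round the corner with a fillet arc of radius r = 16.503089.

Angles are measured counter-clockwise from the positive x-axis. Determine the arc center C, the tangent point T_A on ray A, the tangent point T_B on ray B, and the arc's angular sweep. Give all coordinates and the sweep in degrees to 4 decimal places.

center=(-10.7014,26.1389) T_A=(-23.1481,15.3024) T_B=(-26.9024,22.9958) sweep=30.0646

bisector direction at 26.0117° = (0.898705,0.438555)
center distance |VC| = r/sin(θ/2) = 16.503089/sin(74.9677°) = 17.087839
C = V + |VC|·bis = (-10.7014,26.1389)
T_A = V + ((C−V)·d_A)·d_A = V + 4.4320·d_A = (-23.1481,15.3024)
T_B = V + ((C−V)·d_B)·d_B = V + 4.4320·d_B = (-26.9024,22.9958)
sweep = 180° − θ = 30.0646°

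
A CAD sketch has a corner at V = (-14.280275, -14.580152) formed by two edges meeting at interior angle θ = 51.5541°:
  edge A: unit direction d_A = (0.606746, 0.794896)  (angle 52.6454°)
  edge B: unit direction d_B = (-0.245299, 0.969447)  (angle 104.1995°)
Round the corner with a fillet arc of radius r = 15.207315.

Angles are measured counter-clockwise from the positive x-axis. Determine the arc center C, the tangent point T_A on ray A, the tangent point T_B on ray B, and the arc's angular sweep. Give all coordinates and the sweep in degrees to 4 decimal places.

bisector direction at 78.4224° = (0.200694,0.979654)
center distance |VC| = r/sin(θ/2) = 15.207315/sin(25.7770°) = 34.969760
C = V + |VC|·bis = (-7.2621,19.6781)
T_A = V + ((C−V)·d_A)·d_A = V + 31.4900·d_A = (4.8262,10.4511)
T_B = V + ((C−V)·d_B)·d_B = V + 31.4900·d_B = (-22.0047,15.9478)
sweep = 180° − θ = 128.4459°

center=(-7.2621,19.6781) T_A=(4.8262,10.4511) T_B=(-22.0047,15.9478) sweep=128.4459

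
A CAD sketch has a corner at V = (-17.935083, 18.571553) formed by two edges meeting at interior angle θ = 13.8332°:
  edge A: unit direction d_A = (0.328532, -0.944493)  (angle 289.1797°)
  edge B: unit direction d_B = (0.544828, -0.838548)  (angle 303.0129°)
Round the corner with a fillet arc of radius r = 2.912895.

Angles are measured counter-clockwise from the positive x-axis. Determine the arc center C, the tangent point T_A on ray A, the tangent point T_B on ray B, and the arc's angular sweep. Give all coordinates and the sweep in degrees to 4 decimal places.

center=(-7.2950,-3.1511) T_A=(-10.0462,-4.1081) T_B=(-4.8524,-1.5641) sweep=166.1668

bisector direction at 296.0963° = (0.439881,-0.898056)
center distance |VC| = r/sin(θ/2) = 2.912895/sin(6.9166°) = 24.188566
C = V + |VC|·bis = (-7.2950,-3.1511)
T_A = V + ((C−V)·d_A)·d_A = V + 24.0125·d_A = (-10.0462,-4.1081)
T_B = V + ((C−V)·d_B)·d_B = V + 24.0125·d_B = (-4.8524,-1.5641)
sweep = 180° − θ = 166.1668°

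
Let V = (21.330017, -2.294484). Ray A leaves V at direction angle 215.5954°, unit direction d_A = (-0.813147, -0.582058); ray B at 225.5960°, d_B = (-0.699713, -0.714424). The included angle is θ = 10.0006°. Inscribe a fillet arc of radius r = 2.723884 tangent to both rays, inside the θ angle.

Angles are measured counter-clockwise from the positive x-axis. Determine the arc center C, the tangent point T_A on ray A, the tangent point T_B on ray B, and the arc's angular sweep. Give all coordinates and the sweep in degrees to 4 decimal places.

center=(-2.3996,-22.6302) T_A=(-3.9851,-20.4153) T_B=(-0.4536,-24.5361) sweep=169.9994

bisector direction at 220.5957° = (-0.759320,-0.650717)
center distance |VC| = r/sin(θ/2) = 2.723884/sin(5.0003°) = 31.251194
C = V + |VC|·bis = (-2.3996,-22.6302)
T_A = V + ((C−V)·d_A)·d_A = V + 31.1323·d_A = (-3.9851,-20.4153)
T_B = V + ((C−V)·d_B)·d_B = V + 31.1323·d_B = (-0.4536,-24.5361)
sweep = 180° − θ = 169.9994°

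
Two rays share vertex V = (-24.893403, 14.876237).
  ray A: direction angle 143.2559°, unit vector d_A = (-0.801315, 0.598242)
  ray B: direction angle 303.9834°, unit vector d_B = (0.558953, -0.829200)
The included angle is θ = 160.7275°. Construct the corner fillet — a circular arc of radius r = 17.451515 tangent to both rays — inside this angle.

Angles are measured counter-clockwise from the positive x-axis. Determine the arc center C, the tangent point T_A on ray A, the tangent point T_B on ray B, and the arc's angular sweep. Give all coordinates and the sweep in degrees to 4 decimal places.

bisector direction at 223.6196° = (-0.723935,-0.689868)
center distance |VC| = r/sin(θ/2) = 17.451515/sin(80.3637°) = 17.701274
C = V + |VC|·bis = (-37.7080,2.6647)
T_A = V + ((C−V)·d_A)·d_A = V + 2.9631·d_A = (-27.2677,16.6489)
T_B = V + ((C−V)·d_B)·d_B = V + 2.9631·d_B = (-23.2372,12.4193)
sweep = 180° − θ = 19.2725°

center=(-37.7080,2.6647) T_A=(-27.2677,16.6489) T_B=(-23.2372,12.4193) sweep=19.2725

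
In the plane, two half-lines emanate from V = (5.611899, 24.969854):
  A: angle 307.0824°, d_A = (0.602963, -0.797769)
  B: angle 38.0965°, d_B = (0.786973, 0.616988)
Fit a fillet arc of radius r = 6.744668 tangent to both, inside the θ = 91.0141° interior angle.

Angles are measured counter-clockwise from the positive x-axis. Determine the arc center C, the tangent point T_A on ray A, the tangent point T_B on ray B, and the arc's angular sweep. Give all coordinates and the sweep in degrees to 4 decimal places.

bisector direction at 352.5894° = (0.991647,-0.128978)
center distance |VC| = r/sin(θ/2) = 6.744668/sin(45.5070°) = 9.455098
C = V + |VC|·bis = (14.9880,23.7504)
T_A = V + ((C−V)·d_A)·d_A = V + 6.6263·d_A = (9.6073,19.6836)
T_B = V + ((C−V)·d_B)·d_B = V + 6.6263·d_B = (10.8266,29.0582)
sweep = 180° − θ = 88.9859°

center=(14.9880,23.7504) T_A=(9.6073,19.6836) T_B=(10.8266,29.0582) sweep=88.9859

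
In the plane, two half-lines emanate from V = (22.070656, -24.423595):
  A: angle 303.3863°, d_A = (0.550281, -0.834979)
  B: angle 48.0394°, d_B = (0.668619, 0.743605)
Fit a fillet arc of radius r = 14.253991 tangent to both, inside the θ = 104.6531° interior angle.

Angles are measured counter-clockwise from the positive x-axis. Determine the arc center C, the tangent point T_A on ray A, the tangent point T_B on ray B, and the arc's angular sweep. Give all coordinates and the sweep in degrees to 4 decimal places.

center=(40.0289,-25.7698) T_A=(28.1272,-33.6135) T_B=(29.4296,-16.2393) sweep=75.3469

bisector direction at 355.7129° = (0.997202,-0.074755)
center distance |VC| = r/sin(θ/2) = 14.253991/sin(52.3265°) = 18.008677
C = V + |VC|·bis = (40.0289,-25.7698)
T_A = V + ((C−V)·d_A)·d_A = V + 11.0062·d_A = (28.1272,-33.6135)
T_B = V + ((C−V)·d_B)·d_B = V + 11.0062·d_B = (29.4296,-16.2393)
sweep = 180° − θ = 75.3469°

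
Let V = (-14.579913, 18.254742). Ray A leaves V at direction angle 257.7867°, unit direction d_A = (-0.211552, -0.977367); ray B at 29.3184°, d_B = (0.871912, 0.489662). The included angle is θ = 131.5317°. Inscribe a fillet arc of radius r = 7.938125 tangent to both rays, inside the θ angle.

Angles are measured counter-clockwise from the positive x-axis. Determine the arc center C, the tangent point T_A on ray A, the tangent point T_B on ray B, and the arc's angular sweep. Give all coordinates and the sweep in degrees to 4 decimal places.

bisector direction at 323.5526° = (0.804402,-0.594085)
center distance |VC| = r/sin(θ/2) = 7.938125/sin(65.7659°) = 8.705272
C = V + |VC|·bis = (-7.5774,13.0831)
T_A = V + ((C−V)·d_A)·d_A = V + 3.5732·d_A = (-15.3358,14.7624)
T_B = V + ((C−V)·d_B)·d_B = V + 3.5732·d_B = (-11.4644,20.0044)
sweep = 180° − θ = 48.4683°

center=(-7.5774,13.0831) T_A=(-15.3358,14.7624) T_B=(-11.4644,20.0044) sweep=48.4683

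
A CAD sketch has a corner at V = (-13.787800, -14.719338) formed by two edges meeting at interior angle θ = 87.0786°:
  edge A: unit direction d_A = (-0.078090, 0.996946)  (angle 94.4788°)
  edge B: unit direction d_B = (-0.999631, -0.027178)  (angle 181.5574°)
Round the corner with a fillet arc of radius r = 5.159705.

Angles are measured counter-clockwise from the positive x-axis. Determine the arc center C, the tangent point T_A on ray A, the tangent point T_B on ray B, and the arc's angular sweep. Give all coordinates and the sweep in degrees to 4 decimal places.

bisector direction at 138.0181° = (-0.743356,0.668896)
center distance |VC| = r/sin(θ/2) = 5.159705/sin(43.5393°) = 7.490296
C = V + |VC|·bis = (-19.3558,-9.7091)
T_A = V + ((C−V)·d_A)·d_A = V + 5.4297·d_A = (-14.2118,-9.3062)
T_B = V + ((C−V)·d_B)·d_B = V + 5.4297·d_B = (-19.2155,-14.8669)
sweep = 180° − θ = 92.9214°

center=(-19.3558,-9.7091) T_A=(-14.2118,-9.3062) T_B=(-19.2155,-14.8669) sweep=92.9214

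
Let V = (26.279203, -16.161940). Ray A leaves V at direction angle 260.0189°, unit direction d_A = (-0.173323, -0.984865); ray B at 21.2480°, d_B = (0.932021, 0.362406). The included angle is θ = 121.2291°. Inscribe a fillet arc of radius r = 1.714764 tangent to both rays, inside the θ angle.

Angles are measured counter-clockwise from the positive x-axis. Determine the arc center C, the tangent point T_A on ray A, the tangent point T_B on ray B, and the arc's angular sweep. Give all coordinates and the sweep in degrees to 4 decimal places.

center=(27.8006,-17.4102) T_A=(26.1118,-17.1130) T_B=(27.1792,-15.8120) sweep=58.7709

bisector direction at 320.6334° = (0.773104,-0.634279)
center distance |VC| = r/sin(θ/2) = 1.714764/sin(60.6146°) = 1.967965
C = V + |VC|·bis = (27.8006,-17.4102)
T_A = V + ((C−V)·d_A)·d_A = V + 0.9656·d_A = (26.1118,-17.1130)
T_B = V + ((C−V)·d_B)·d_B = V + 0.9656·d_B = (27.1792,-15.8120)
sweep = 180° − θ = 58.7709°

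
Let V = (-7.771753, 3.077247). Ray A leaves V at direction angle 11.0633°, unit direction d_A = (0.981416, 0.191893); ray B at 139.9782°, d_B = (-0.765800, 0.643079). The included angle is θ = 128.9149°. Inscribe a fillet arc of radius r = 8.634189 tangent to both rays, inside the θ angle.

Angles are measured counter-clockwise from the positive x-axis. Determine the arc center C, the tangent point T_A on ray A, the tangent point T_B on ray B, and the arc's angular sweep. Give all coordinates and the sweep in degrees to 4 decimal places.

bisector direction at 75.5207° = (0.250029,0.968238)
center distance |VC| = r/sin(θ/2) = 8.634189/sin(64.4574°) = 9.569457
C = V + |VC|·bis = (-5.3791,12.3428)
T_A = V + ((C−V)·d_A)·d_A = V + 4.1262·d_A = (-3.7223,3.8690)
T_B = V + ((C−V)·d_B)·d_B = V + 4.1262·d_B = (-10.9316,5.7307)
sweep = 180° − θ = 51.0851°

center=(-5.3791,12.3428) T_A=(-3.7223,3.8690) T_B=(-10.9316,5.7307) sweep=51.0851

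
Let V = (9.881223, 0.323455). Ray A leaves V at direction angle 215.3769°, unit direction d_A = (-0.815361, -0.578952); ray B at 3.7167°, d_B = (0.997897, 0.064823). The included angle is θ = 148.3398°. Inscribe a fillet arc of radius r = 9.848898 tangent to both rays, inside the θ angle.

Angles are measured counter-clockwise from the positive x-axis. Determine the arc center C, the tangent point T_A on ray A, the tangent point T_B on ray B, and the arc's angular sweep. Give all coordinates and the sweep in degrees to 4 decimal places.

center=(13.3063,-9.3237) T_A=(7.6043,-1.2933) T_B=(12.6679,0.5045) sweep=31.6602

bisector direction at 289.5468° = (0.334577,-0.942369)
center distance |VC| = r/sin(θ/2) = 9.848898/sin(74.1699°) = 10.237144
C = V + |VC|·bis = (13.3063,-9.3237)
T_A = V + ((C−V)·d_A)·d_A = V + 2.7925·d_A = (7.6043,-1.2933)
T_B = V + ((C−V)·d_B)·d_B = V + 2.7925·d_B = (12.6679,0.5045)
sweep = 180° − θ = 31.6602°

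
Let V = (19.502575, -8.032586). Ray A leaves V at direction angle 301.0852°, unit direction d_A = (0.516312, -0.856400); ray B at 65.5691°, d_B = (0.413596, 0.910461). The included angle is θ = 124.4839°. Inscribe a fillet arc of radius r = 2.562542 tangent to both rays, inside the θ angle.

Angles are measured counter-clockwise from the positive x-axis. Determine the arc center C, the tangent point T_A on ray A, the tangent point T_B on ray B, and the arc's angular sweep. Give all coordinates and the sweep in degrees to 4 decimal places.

bisector direction at 3.3272° = (0.998314,0.058037)
center distance |VC| = r/sin(θ/2) = 2.562542/sin(62.2420°) = 2.895782
C = V + |VC|·bis = (22.3935,-7.8645)
T_A = V + ((C−V)·d_A)·d_A = V + 1.3487·d_A = (20.1989,-9.1876)
T_B = V + ((C−V)·d_B)·d_B = V + 1.3487·d_B = (20.0604,-6.8047)
sweep = 180° − θ = 55.5161°

center=(22.3935,-7.8645) T_A=(20.1989,-9.1876) T_B=(20.0604,-6.8047) sweep=55.5161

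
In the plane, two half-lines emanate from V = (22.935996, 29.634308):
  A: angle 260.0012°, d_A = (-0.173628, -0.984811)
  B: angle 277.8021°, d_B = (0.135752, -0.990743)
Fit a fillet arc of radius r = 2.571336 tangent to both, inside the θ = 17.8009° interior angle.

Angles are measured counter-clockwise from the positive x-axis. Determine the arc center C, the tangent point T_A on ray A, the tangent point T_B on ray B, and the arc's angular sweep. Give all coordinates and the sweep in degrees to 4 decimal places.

center=(22.6174,13.0179) T_A=(20.0851,13.4643) T_B=(25.1650,13.3669) sweep=162.1991

bisector direction at 268.9016° = (-0.019169,-0.999816)
center distance |VC| = r/sin(θ/2) = 2.571336/sin(8.9004°) = 16.619486
C = V + |VC|·bis = (22.6174,13.0179)
T_A = V + ((C−V)·d_A)·d_A = V + 16.4194·d_A = (20.0851,13.4643)
T_B = V + ((C−V)·d_B)·d_B = V + 16.4194·d_B = (25.1650,13.3669)
sweep = 180° − θ = 162.1991°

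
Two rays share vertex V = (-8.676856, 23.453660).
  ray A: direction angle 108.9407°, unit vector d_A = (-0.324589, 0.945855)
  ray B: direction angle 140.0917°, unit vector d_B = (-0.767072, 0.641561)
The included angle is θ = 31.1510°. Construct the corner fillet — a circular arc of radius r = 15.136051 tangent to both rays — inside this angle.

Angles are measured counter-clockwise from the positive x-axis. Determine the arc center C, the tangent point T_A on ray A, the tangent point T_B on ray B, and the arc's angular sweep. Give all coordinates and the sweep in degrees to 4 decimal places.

center=(-40.6189,69.9014) T_A=(-26.3023,74.8144) T_B=(-50.3296,58.2910) sweep=148.8490

bisector direction at 124.5162° = (-0.566639,0.823966)
center distance |VC| = r/sin(θ/2) = 15.136051/sin(15.5755°) = 56.370962
C = V + |VC|·bis = (-40.6189,69.9014)
T_A = V + ((C−V)·d_A)·d_A = V + 54.3009·d_A = (-26.3023,74.8144)
T_B = V + ((C−V)·d_B)·d_B = V + 54.3009·d_B = (-50.3296,58.2910)
sweep = 180° − θ = 148.8490°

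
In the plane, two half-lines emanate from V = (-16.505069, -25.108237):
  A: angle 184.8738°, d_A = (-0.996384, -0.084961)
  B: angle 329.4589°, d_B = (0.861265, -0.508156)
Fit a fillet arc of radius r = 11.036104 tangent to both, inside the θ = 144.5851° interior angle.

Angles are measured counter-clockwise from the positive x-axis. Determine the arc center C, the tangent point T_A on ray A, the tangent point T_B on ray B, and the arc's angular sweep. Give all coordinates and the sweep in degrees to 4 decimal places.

bisector direction at 257.1664° = (-0.222121,-0.975019)
center distance |VC| = r/sin(θ/2) = 11.036104/sin(72.2926°) = 11.584978
C = V + |VC|·bis = (-19.0783,-36.4038)
T_A = V + ((C−V)·d_A)·d_A = V + 3.5237·d_A = (-20.0160,-25.4076)
T_B = V + ((C−V)·d_B)·d_B = V + 3.5237·d_B = (-13.4703,-26.8988)
sweep = 180° − θ = 35.4149°

center=(-19.0783,-36.4038) T_A=(-20.0160,-25.4076) T_B=(-13.4703,-26.8988) sweep=35.4149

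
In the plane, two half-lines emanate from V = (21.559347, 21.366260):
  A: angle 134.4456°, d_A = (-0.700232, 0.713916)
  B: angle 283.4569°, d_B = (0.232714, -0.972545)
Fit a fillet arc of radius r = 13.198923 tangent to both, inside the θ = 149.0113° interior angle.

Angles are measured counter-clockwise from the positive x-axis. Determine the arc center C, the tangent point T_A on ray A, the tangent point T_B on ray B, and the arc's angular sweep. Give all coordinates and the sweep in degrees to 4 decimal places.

center=(9.5743,14.7362) T_A=(18.9972,23.9785) T_B=(22.4108,17.8077) sweep=30.9887

bisector direction at 208.9513° = (-0.875032,-0.484065)
center distance |VC| = r/sin(θ/2) = 13.198923/sin(74.5057°) = 13.696705
C = V + |VC|·bis = (9.5743,14.7362)
T_A = V + ((C−V)·d_A)·d_A = V + 3.6590·d_A = (18.9972,23.9785)
T_B = V + ((C−V)·d_B)·d_B = V + 3.6590·d_B = (22.4108,17.8077)
sweep = 180° − θ = 30.9887°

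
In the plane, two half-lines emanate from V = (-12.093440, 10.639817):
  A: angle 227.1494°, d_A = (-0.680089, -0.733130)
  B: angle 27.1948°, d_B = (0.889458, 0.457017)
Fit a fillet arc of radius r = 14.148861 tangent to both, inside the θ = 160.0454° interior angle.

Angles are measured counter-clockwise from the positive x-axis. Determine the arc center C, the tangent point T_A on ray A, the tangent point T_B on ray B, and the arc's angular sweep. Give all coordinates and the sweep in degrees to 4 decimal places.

bisector direction at 307.1721° = (0.604211,-0.796824)
center distance |VC| = r/sin(θ/2) = 14.148861/sin(80.0227°) = 14.366128
C = V + |VC|·bis = (-3.4133,-0.8075)
T_A = V + ((C−V)·d_A)·d_A = V + 2.4890·d_A = (-13.7862,8.8150)
T_B = V + ((C−V)·d_B)·d_B = V + 2.4890·d_B = (-9.8795,11.7774)
sweep = 180° − θ = 19.9546°

center=(-3.4133,-0.8075) T_A=(-13.7862,8.8150) T_B=(-9.8795,11.7774) sweep=19.9546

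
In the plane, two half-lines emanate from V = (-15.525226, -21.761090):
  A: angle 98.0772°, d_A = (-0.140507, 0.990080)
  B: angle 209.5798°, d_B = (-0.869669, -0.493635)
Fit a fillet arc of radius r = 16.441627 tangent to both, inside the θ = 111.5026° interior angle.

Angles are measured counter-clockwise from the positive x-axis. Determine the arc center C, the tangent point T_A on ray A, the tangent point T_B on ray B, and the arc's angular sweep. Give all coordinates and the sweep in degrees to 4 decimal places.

bisector direction at 153.8285° = (-0.897478,0.441059)
center distance |VC| = r/sin(θ/2) = 16.441627/sin(55.7513°) = 19.890608
C = V + |VC|·bis = (-33.3766,-12.9881)
T_A = V + ((C−V)·d_A)·d_A = V + 11.1942·d_A = (-17.0981,-10.6780)
T_B = V + ((C−V)·d_B)·d_B = V + 11.1942·d_B = (-25.2604,-27.2869)
sweep = 180° − θ = 68.4974°

center=(-33.3766,-12.9881) T_A=(-17.0981,-10.6780) T_B=(-25.2604,-27.2869) sweep=68.4974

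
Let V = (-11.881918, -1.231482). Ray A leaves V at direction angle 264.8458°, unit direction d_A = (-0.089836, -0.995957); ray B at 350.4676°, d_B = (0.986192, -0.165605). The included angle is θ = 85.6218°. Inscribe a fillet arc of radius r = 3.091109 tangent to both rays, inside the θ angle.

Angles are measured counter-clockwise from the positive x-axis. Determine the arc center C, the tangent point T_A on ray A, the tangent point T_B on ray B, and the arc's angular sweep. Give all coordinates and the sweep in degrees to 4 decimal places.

bisector direction at 307.6567° = (0.610929,-0.791685)
center distance |VC| = r/sin(θ/2) = 3.091109/sin(42.8109°) = 4.548552
C = V + |VC|·bis = (-9.1031,-4.8325)
T_A = V + ((C−V)·d_A)·d_A = V + 3.3368·d_A = (-12.1817,-4.5548)
T_B = V + ((C−V)·d_B)·d_B = V + 3.3368·d_B = (-8.5912,-1.7841)
sweep = 180° − θ = 94.3782°

center=(-9.1031,-4.8325) T_A=(-12.1817,-4.5548) T_B=(-8.5912,-1.7841) sweep=94.3782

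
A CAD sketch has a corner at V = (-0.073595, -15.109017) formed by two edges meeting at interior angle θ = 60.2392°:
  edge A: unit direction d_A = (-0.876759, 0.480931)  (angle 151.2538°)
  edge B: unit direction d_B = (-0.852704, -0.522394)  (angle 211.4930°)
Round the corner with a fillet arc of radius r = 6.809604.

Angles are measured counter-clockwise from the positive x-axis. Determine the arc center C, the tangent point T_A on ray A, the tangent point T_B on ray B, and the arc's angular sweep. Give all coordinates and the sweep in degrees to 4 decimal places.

center=(-13.6399,-15.4343) T_A=(-10.3649,-9.4639) T_B=(-10.0826,-21.2408) sweep=119.7608

bisector direction at 181.3734° = (-0.999713,-0.023968)
center distance |VC| = r/sin(θ/2) = 6.809604/sin(30.1196°) = 13.570175
C = V + |VC|·bis = (-13.6399,-15.4343)
T_A = V + ((C−V)·d_A)·d_A = V + 11.7379·d_A = (-10.3649,-9.4639)
T_B = V + ((C−V)·d_B)·d_B = V + 11.7379·d_B = (-10.0826,-21.2408)
sweep = 180° − θ = 119.7608°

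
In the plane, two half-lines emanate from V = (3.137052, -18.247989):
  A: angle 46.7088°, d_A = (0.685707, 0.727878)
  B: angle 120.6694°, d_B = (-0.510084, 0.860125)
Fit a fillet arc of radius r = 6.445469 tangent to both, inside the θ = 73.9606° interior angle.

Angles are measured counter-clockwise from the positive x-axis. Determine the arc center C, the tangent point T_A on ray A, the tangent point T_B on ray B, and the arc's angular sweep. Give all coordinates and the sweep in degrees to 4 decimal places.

bisector direction at 83.6891° = (0.109923,0.993940)
center distance |VC| = r/sin(θ/2) = 6.445469/sin(36.9803°) = 10.714940
C = V + |VC|·bis = (4.3149,-7.5980)
T_A = V + ((C−V)·d_A)·d_A = V + 8.5595·d_A = (9.0064,-12.0177)
T_B = V + ((C−V)·d_B)·d_B = V + 8.5595·d_B = (-1.2290,-10.8857)
sweep = 180° − θ = 106.0394°

center=(4.3149,-7.5980) T_A=(9.0064,-12.0177) T_B=(-1.2290,-10.8857) sweep=106.0394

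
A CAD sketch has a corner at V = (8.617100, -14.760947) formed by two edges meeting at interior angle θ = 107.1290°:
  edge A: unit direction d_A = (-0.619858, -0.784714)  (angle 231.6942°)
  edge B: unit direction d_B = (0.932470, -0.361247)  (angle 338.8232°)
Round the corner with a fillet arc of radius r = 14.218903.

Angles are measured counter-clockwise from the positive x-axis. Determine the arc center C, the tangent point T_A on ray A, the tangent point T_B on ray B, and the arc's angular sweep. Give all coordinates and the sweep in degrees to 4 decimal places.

bisector direction at 285.2587° = (0.263178,-0.964747)
center distance |VC| = r/sin(θ/2) = 14.218903/sin(53.5645°) = 17.673641
C = V + |VC|·bis = (13.2684,-31.8115)
T_A = V + ((C−V)·d_A)·d_A = V + 10.4967·d_A = (2.1106,-22.9978)
T_B = V + ((C−V)·d_B)·d_B = V + 10.4967·d_B = (18.4049,-18.5528)
sweep = 180° − θ = 72.8710°

center=(13.2684,-31.8115) T_A=(2.1106,-22.9978) T_B=(18.4049,-18.5528) sweep=72.8710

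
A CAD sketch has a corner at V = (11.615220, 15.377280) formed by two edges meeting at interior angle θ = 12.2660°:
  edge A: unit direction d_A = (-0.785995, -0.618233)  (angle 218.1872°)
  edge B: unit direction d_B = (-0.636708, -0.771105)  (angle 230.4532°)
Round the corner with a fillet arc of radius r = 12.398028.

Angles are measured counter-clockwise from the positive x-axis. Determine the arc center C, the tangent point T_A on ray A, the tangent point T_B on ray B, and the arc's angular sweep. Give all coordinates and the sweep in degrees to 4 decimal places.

center=(-71.4098,-65.7006) T_A=(-79.0747,-55.9558) T_B=(-61.8496,-73.5946) sweep=167.7340

bisector direction at 224.3202° = (-0.715446,-0.698668)
center distance |VC| = r/sin(θ/2) = 12.398028/sin(6.1330°) = 116.046471
C = V + |VC|·bis = (-71.4098,-65.7006)
T_A = V + ((C−V)·d_A)·d_A = V + 115.3823·d_A = (-79.0747,-55.9558)
T_B = V + ((C−V)·d_B)·d_B = V + 115.3823·d_B = (-61.8496,-73.5946)
sweep = 180° − θ = 167.7340°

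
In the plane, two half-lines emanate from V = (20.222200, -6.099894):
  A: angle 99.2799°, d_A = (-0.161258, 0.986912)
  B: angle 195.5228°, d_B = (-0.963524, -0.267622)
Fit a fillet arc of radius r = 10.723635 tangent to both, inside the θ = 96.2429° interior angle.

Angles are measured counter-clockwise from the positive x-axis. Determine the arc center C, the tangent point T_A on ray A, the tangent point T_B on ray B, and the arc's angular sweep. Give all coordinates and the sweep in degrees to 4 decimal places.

bisector direction at 147.4013° = (-0.842465,0.538751)
center distance |VC| = r/sin(θ/2) = 10.723635/sin(48.1215°) = 14.402618
C = V + |VC|·bis = (8.0885,1.6595)
T_A = V + ((C−V)·d_A)·d_A = V + 9.6145·d_A = (18.6718,3.3888)
T_B = V + ((C−V)·d_B)·d_B = V + 9.6145·d_B = (10.9584,-8.6730)
sweep = 180° − θ = 83.7571°

center=(8.0885,1.6595) T_A=(18.6718,3.3888) T_B=(10.9584,-8.6730) sweep=83.7571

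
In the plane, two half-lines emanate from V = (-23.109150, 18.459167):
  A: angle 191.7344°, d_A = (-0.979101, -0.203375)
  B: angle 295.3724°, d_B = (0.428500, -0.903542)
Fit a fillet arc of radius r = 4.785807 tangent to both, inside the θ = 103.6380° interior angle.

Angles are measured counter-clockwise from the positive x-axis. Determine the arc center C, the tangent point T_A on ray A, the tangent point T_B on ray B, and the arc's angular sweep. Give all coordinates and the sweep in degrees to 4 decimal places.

bisector direction at 243.5534° = (-0.445364,-0.895350)
center distance |VC| = r/sin(θ/2) = 4.785807/sin(51.8190°) = 6.088333
C = V + |VC|·bis = (-25.8207,13.0080)
T_A = V + ((C−V)·d_A)·d_A = V + 3.7635·d_A = (-26.7940,17.6938)
T_B = V + ((C−V)·d_B)·d_B = V + 3.7635·d_B = (-21.4965,15.0587)
sweep = 180° − θ = 76.3620°

center=(-25.8207,13.0080) T_A=(-26.7940,17.6938) T_B=(-21.4965,15.0587) sweep=76.3620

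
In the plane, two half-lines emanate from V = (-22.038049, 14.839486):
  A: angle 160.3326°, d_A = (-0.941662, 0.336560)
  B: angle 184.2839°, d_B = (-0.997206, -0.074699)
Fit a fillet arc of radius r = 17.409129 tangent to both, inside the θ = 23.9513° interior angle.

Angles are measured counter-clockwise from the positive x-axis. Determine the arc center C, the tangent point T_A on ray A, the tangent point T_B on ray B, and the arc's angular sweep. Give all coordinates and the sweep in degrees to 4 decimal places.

bisector direction at 172.3083° = (-0.991002,0.133843)
center distance |VC| = r/sin(θ/2) = 17.409129/sin(11.9756°) = 83.901046
C = V + |VC|·bis = (-105.1842,26.0691)
T_A = V + ((C−V)·d_A)·d_A = V + 82.0750·d_A = (-99.3250,42.4626)
T_B = V + ((C−V)·d_B)·d_B = V + 82.0750·d_B = (-103.8838,8.7086)
sweep = 180° − θ = 156.0487°

center=(-105.1842,26.0691) T_A=(-99.3250,42.4626) T_B=(-103.8838,8.7086) sweep=156.0487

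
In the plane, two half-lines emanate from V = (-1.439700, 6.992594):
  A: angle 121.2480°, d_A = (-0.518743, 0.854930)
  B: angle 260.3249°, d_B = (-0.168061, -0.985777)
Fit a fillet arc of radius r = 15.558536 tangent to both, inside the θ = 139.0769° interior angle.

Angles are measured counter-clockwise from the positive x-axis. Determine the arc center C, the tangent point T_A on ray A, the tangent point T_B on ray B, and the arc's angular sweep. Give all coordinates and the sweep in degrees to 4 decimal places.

center=(-17.7526,3.8847) T_A=(-4.4511,11.9556) T_B=(-2.4153,1.2700) sweep=40.9231

bisector direction at 190.7865° = (-0.982332,-0.187149)
center distance |VC| = r/sin(θ/2) = 15.558536/sin(69.5384°) = 16.606276
C = V + |VC|·bis = (-17.7526,3.8847)
T_A = V + ((C−V)·d_A)·d_A = V + 5.8052·d_A = (-4.4511,11.9556)
T_B = V + ((C−V)·d_B)·d_B = V + 5.8052·d_B = (-2.4153,1.2700)
sweep = 180° − θ = 40.9231°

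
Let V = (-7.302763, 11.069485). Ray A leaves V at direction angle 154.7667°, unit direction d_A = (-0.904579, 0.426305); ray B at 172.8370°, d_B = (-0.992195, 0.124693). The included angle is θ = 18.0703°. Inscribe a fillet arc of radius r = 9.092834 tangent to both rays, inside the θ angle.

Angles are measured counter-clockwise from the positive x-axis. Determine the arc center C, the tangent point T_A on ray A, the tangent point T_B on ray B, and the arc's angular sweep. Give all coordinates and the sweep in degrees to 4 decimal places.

center=(-62.9055,27.2216) T_A=(-59.0292,35.4468) T_B=(-64.0393,18.1998) sweep=161.9297

bisector direction at 163.8019° = (-0.960303,0.278960)
center distance |VC| = r/sin(θ/2) = 9.092834/sin(9.0351°) = 57.901253
C = V + |VC|·bis = (-62.9055,27.2216)
T_A = V + ((C−V)·d_A)·d_A = V + 57.1828·d_A = (-59.0292,35.4468)
T_B = V + ((C−V)·d_B)·d_B = V + 57.1828·d_B = (-64.0393,18.1998)
sweep = 180° − θ = 161.9297°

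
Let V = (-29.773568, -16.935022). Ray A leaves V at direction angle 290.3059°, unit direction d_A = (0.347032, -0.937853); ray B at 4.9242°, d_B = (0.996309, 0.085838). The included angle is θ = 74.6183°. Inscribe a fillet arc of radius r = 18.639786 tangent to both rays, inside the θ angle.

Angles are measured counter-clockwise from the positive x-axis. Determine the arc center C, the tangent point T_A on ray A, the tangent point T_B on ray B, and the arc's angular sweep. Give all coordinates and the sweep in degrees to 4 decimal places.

center=(-3.8037,-33.4064) T_A=(-21.2851,-39.8750) T_B=(-5.4037,-14.8354) sweep=105.3817

bisector direction at 327.6151° = (0.844469,-0.535605)
center distance |VC| = r/sin(θ/2) = 18.639786/sin(37.3092°) = 30.752865
C = V + |VC|·bis = (-3.8037,-33.4064)
T_A = V + ((C−V)·d_A)·d_A = V + 24.4601·d_A = (-21.2851,-39.8750)
T_B = V + ((C−V)·d_B)·d_B = V + 24.4601·d_B = (-5.4037,-14.8354)
sweep = 180° − θ = 105.3817°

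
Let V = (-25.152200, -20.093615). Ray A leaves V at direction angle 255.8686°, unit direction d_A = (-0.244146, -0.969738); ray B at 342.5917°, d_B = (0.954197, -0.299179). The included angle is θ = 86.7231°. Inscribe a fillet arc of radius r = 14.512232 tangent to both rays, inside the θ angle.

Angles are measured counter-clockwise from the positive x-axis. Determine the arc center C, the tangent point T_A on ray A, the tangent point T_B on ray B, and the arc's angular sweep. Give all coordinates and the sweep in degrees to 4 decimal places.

bisector direction at 299.2301° = (0.488319,-0.872665)
center distance |VC| = r/sin(θ/2) = 14.512232/sin(43.3616°) = 21.136378
C = V + |VC|·bis = (-14.8309,-38.5386)
T_A = V + ((C−V)·d_A)·d_A = V + 15.3669·d_A = (-28.9040,-34.9955)
T_B = V + ((C−V)·d_B)·d_B = V + 15.3669·d_B = (-10.4892,-24.6911)
sweep = 180° − θ = 93.2769°

center=(-14.8309,-38.5386) T_A=(-28.9040,-34.9955) T_B=(-10.4892,-24.6911) sweep=93.2769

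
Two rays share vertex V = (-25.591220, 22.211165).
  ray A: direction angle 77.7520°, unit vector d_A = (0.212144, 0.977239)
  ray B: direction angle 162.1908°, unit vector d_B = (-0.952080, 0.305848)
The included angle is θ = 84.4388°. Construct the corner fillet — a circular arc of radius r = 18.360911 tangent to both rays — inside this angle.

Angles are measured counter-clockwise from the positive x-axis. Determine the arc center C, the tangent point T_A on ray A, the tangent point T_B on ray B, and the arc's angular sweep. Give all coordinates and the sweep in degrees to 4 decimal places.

bisector direction at 119.9714° = (-0.499568,0.866275)
center distance |VC| = r/sin(θ/2) = 18.360911/sin(42.2194°) = 27.323948
C = V + |VC|·bis = (-39.2414,45.8812)
T_A = V + ((C−V)·d_A)·d_A = V + 20.2355·d_A = (-21.2984,41.9861)
T_B = V + ((C−V)·d_B)·d_B = V + 20.2355·d_B = (-44.8570,28.4002)
sweep = 180° − θ = 95.5612°

center=(-39.2414,45.8812) T_A=(-21.2984,41.9861) T_B=(-44.8570,28.4002) sweep=95.5612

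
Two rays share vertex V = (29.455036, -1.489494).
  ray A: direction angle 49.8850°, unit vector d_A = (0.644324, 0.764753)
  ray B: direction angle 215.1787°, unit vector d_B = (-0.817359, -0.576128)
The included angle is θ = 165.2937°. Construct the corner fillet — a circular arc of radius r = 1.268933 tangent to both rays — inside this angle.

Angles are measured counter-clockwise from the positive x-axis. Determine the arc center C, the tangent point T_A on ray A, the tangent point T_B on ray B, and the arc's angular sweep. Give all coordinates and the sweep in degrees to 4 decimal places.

bisector direction at 132.5318° = (-0.676000,0.736902)
center distance |VC| = r/sin(θ/2) = 1.268933/sin(82.6469°) = 1.279455
C = V + |VC|·bis = (28.5901,-0.5467)
T_A = V + ((C−V)·d_A)·d_A = V + 0.1638·d_A = (29.5605,-1.3643)
T_B = V + ((C−V)·d_B)·d_B = V + 0.1638·d_B = (29.3212,-1.5838)
sweep = 180° − θ = 14.7063°

center=(28.5901,-0.5467) T_A=(29.5605,-1.3643) T_B=(29.3212,-1.5838) sweep=14.7063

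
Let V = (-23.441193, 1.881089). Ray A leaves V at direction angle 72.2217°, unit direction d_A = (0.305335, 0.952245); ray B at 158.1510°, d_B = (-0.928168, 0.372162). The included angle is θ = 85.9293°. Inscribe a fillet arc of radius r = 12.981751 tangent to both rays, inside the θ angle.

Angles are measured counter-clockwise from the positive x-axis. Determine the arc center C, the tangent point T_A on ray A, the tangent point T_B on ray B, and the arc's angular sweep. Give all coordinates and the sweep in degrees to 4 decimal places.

bisector direction at 115.1864° = (-0.425564,0.904928)
center distance |VC| = r/sin(θ/2) = 12.981751/sin(42.9646°) = 19.047477
C = V + |VC|·bis = (-31.5471,19.1177)
T_A = V + ((C−V)·d_A)·d_A = V + 13.9385·d_A = (-19.1853,15.1539)
T_B = V + ((C−V)·d_B)·d_B = V + 13.9385·d_B = (-36.3784,7.0684)
sweep = 180° − θ = 94.0707°

center=(-31.5471,19.1177) T_A=(-19.1853,15.1539) T_B=(-36.3784,7.0684) sweep=94.0707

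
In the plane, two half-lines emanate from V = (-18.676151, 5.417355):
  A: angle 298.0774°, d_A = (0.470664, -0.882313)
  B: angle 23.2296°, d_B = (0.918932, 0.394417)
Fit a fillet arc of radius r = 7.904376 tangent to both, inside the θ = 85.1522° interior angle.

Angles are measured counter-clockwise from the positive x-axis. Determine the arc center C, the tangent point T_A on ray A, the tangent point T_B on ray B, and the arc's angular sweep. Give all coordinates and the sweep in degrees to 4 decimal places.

bisector direction at 340.6535° = (0.943532,-0.331280)
center distance |VC| = r/sin(θ/2) = 7.904376/sin(42.5761°) = 11.683033
C = V + |VC|·bis = (-7.6528,1.5470)
T_A = V + ((C−V)·d_A)·d_A = V + 8.6031·d_A = (-14.6270,-2.1733)
T_B = V + ((C−V)·d_B)·d_B = V + 8.6031·d_B = (-10.7704,8.8106)
sweep = 180° − θ = 94.8478°

center=(-7.6528,1.5470) T_A=(-14.6270,-2.1733) T_B=(-10.7704,8.8106) sweep=94.8478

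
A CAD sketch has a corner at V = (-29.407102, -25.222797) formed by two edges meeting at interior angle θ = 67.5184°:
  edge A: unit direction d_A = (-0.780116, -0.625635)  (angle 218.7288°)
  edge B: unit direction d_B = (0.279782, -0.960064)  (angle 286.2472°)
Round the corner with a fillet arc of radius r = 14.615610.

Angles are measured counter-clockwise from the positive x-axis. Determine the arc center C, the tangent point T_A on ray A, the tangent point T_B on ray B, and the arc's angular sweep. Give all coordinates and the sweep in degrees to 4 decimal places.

center=(-37.3212,-50.3049) T_A=(-46.4653,-38.9031) T_B=(-23.2893,-46.2157) sweep=112.4816

bisector direction at 252.4880° = (-0.300906,-0.953654)
center distance |VC| = r/sin(θ/2) = 14.615610/sin(33.7592°) = 26.301083
C = V + |VC|·bis = (-37.3212,-50.3049)
T_A = V + ((C−V)·d_A)·d_A = V + 21.8662·d_A = (-46.4653,-38.9031)
T_B = V + ((C−V)·d_B)·d_B = V + 21.8662·d_B = (-23.2893,-46.2157)
sweep = 180° − θ = 112.4816°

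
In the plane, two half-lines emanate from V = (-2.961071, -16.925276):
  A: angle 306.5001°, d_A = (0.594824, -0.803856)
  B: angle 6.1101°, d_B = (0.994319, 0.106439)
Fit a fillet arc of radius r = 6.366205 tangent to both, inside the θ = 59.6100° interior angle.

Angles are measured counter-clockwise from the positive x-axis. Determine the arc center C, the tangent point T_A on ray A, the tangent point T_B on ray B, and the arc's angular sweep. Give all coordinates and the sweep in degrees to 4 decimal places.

center=(8.7672,-22.0724) T_A=(3.6497,-25.8591) T_B=(8.0896,-15.7423) sweep=120.3900

bisector direction at 336.3051° = (0.915698,-0.401866)
center distance |VC| = r/sin(θ/2) = 6.366205/sin(29.8050°) = 12.807985
C = V + |VC|·bis = (8.7672,-22.0724)
T_A = V + ((C−V)·d_A)·d_A = V + 11.1138·d_A = (3.6497,-25.8591)
T_B = V + ((C−V)·d_B)·d_B = V + 11.1138·d_B = (8.0896,-15.7423)
sweep = 180° − θ = 120.3900°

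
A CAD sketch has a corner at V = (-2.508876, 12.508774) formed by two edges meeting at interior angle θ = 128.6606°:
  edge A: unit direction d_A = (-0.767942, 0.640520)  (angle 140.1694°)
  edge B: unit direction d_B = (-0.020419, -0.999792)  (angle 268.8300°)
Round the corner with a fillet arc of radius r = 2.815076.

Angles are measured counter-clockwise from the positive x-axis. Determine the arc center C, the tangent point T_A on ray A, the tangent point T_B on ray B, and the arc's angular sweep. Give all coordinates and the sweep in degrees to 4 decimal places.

bisector direction at 204.4997° = (-0.909963,-0.414688)
center distance |VC| = r/sin(θ/2) = 2.815076/sin(64.3303°) = 3.123329
C = V + |VC|·bis = (-5.3510,11.2136)
T_A = V + ((C−V)·d_A)·d_A = V + 1.3530·d_A = (-3.5479,13.3754)
T_B = V + ((C−V)·d_B)·d_B = V + 1.3530·d_B = (-2.5365,11.1561)
sweep = 180° − θ = 51.3394°

center=(-5.3510,11.2136) T_A=(-3.5479,13.3754) T_B=(-2.5365,11.1561) sweep=51.3394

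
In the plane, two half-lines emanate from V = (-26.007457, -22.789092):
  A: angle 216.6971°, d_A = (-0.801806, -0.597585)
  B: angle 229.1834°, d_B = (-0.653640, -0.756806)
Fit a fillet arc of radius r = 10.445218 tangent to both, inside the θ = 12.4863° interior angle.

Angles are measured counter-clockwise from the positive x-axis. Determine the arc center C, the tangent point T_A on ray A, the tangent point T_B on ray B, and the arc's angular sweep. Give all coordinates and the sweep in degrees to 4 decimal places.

center=(-96.3221,-88.2216) T_A=(-102.5640,-79.8465) T_B=(-88.4170,-95.0490) sweep=167.5137

bisector direction at 222.9403° = (-0.732065,-0.681235)
center distance |VC| = r/sin(θ/2) = 10.445218/sin(6.2431°) = 96.049722
C = V + |VC|·bis = (-96.3221,-88.2216)
T_A = V + ((C−V)·d_A)·d_A = V + 95.4801·d_A = (-102.5640,-79.8465)
T_B = V + ((C−V)·d_B)·d_B = V + 95.4801·d_B = (-88.4170,-95.0490)
sweep = 180° − θ = 167.5137°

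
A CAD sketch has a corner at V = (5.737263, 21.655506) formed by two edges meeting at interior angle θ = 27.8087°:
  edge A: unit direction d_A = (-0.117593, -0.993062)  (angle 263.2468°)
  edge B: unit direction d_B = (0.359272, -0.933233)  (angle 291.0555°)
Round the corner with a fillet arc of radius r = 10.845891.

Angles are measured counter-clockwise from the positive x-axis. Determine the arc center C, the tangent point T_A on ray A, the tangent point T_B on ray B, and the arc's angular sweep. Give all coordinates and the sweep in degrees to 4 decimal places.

bisector direction at 277.1512° = (0.124487,-0.992221)
center distance |VC| = r/sin(θ/2) = 10.845891/sin(13.9044°) = 45.134467
C = V + |VC|·bis = (11.3559,-23.1279)
T_A = V + ((C−V)·d_A)·d_A = V + 43.8119·d_A = (0.5853,-21.8525)
T_B = V + ((C−V)·d_B)·d_B = V + 43.8119·d_B = (21.4777,-19.2312)
sweep = 180° − θ = 152.1913°

center=(11.3559,-23.1279) T_A=(0.5853,-21.8525) T_B=(21.4777,-19.2312) sweep=152.1913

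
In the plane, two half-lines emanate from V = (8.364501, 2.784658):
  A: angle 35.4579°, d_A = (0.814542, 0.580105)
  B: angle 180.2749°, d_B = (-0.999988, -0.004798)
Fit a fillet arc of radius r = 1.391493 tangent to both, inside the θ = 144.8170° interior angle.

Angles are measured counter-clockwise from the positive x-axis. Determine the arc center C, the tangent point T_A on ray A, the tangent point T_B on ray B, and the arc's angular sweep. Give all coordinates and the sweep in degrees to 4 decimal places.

center=(7.9166,4.1740) T_A=(8.7239,3.0406) T_B=(7.9233,2.7825) sweep=35.1830

bisector direction at 107.8664° = (-0.306799,0.951774)
center distance |VC| = r/sin(θ/2) = 1.391493/sin(72.4085°) = 1.459758
C = V + |VC|·bis = (7.9166,4.1740)
T_A = V + ((C−V)·d_A)·d_A = V + 0.4412·d_A = (8.7239,3.0406)
T_B = V + ((C−V)·d_B)·d_B = V + 0.4412·d_B = (7.9233,2.7825)
sweep = 180° − θ = 35.1830°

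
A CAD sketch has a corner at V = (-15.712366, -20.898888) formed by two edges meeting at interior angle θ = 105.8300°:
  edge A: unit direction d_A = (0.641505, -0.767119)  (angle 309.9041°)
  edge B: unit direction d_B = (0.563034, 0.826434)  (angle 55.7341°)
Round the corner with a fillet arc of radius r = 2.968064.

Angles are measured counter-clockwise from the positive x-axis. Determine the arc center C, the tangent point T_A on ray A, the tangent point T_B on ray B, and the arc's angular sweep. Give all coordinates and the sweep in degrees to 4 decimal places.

bisector direction at 2.8191° = (0.998790,0.049183)
center distance |VC| = r/sin(θ/2) = 2.968064/sin(52.9150°) = 3.720582
C = V + |VC|·bis = (-11.9963,-20.7159)
T_A = V + ((C−V)·d_A)·d_A = V + 2.2435·d_A = (-14.2731,-22.6199)
T_B = V + ((C−V)·d_B)·d_B = V + 2.2435·d_B = (-14.4492,-19.0448)
sweep = 180° − θ = 74.1700°

center=(-11.9963,-20.7159) T_A=(-14.2731,-22.6199) T_B=(-14.4492,-19.0448) sweep=74.1700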